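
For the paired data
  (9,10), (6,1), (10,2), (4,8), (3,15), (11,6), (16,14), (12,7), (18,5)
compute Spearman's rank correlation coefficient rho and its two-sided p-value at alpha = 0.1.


Step 1: Rank x and y separately (midranks; no ties here).
rank(x): 9->4, 6->3, 10->5, 4->2, 3->1, 11->6, 16->8, 12->7, 18->9
rank(y): 10->7, 1->1, 2->2, 8->6, 15->9, 6->4, 14->8, 7->5, 5->3
Step 2: d_i = R_x(i) - R_y(i); compute d_i^2.
  (4-7)^2=9, (3-1)^2=4, (5-2)^2=9, (2-6)^2=16, (1-9)^2=64, (6-4)^2=4, (8-8)^2=0, (7-5)^2=4, (9-3)^2=36
sum(d^2) = 146.
Step 3: rho = 1 - 6*146 / (9*(9^2 - 1)) = 1 - 876/720 = -0.216667.
Step 4: Under H0, t = rho * sqrt((n-2)/(1-rho^2)) = -0.5872 ~ t(7).
Step 5: Two-sided p-value from the t-distribution with 7 df = 0.575515.
Step 6: alpha = 0.1. fail to reject H0.

rho = -0.2167, p = 0.575515, fail to reject H0 at alpha = 0.1.


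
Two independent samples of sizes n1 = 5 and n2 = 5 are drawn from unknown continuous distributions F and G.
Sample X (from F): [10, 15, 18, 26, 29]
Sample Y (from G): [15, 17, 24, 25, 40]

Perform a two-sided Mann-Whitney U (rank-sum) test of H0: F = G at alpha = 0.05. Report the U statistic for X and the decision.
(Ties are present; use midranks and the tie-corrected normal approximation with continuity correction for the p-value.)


Step 1: Combine and sort all 10 observations; assign midranks.
sorted (value, group): (10,X), (15,X), (15,Y), (17,Y), (18,X), (24,Y), (25,Y), (26,X), (29,X), (40,Y)
ranks: 10->1, 15->2.5, 15->2.5, 17->4, 18->5, 24->6, 25->7, 26->8, 29->9, 40->10
Step 2: Rank sum for X: R1 = 1 + 2.5 + 5 + 8 + 9 = 25.5.
Step 3: U_X = R1 - n1(n1+1)/2 = 25.5 - 5*6/2 = 25.5 - 15 = 10.5.
       U_Y = n1*n2 - U_X = 25 - 10.5 = 14.5.
Step 4: Ties are present, so use the tie-corrected normal approximation (with continuity correction) for the p-value.
Step 5: p-value = 0.753298; compare to alpha = 0.05. fail to reject H0.

U_X = 10.5, p = 0.753298, fail to reject H0 at alpha = 0.05.


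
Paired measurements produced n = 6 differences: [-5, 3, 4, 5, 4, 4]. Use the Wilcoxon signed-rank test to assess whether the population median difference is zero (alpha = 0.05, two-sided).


Step 1: Drop any zero differences (none here) and take |d_i|.
|d| = [5, 3, 4, 5, 4, 4]
Step 2: Midrank |d_i| (ties get averaged ranks).
ranks: |5|->5.5, |3|->1, |4|->3, |5|->5.5, |4|->3, |4|->3
Step 3: Attach original signs; sum ranks with positive sign and with negative sign.
W+ = 1 + 3 + 5.5 + 3 + 3 = 15.5
W- = 5.5 = 5.5
(Check: W+ + W- = 21 should equal n(n+1)/2 = 21.)
Step 4: Test statistic W = min(W+, W-) = 5.5.
Step 5: Ties in |d|, so use the tie-corrected normal approximation.
        E[W] = n(n+1)/4 = 6*7/4 = 10.5.
        Tie groups: |d|=4 (t=3), |d|=5 (t=2); sum(t^3 - t) = 30.
        Var[W] = n(n+1)(2n+1)/24 - sum(t^3-t)/48 = 546/24 - 30/48 = 22.125.
        z = (W - E[W]) / sqrt(Var[W]) = (5.5 - 10.5) / 4.7037 = -1.0630.
        Two-sided p = 2*Phi(z) = 0.287787.
Step 6: alpha = 0.05. fail to reject H0.

W+ = 15.5, W- = 5.5, W = min = 5.5, p = 0.287787, fail to reject H0.


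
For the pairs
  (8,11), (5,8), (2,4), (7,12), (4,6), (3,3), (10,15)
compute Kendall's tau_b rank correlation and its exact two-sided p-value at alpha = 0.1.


Step 1: Enumerate the 21 unordered pairs (i,j) with i<j and classify each by sign(x_j-x_i) * sign(y_j-y_i).
  (1,2):dx=-3,dy=-3->C; (1,3):dx=-6,dy=-7->C; (1,4):dx=-1,dy=+1->D; (1,5):dx=-4,dy=-5->C
  (1,6):dx=-5,dy=-8->C; (1,7):dx=+2,dy=+4->C; (2,3):dx=-3,dy=-4->C; (2,4):dx=+2,dy=+4->C
  (2,5):dx=-1,dy=-2->C; (2,6):dx=-2,dy=-5->C; (2,7):dx=+5,dy=+7->C; (3,4):dx=+5,dy=+8->C
  (3,5):dx=+2,dy=+2->C; (3,6):dx=+1,dy=-1->D; (3,7):dx=+8,dy=+11->C; (4,5):dx=-3,dy=-6->C
  (4,6):dx=-4,dy=-9->C; (4,7):dx=+3,dy=+3->C; (5,6):dx=-1,dy=-3->C; (5,7):dx=+6,dy=+9->C
  (6,7):dx=+7,dy=+12->C
Step 2: C = 19, D = 2, total pairs = 21.
Step 3: tau = (C - D)/(n(n-1)/2) = (19 - 2)/21 = 0.809524.
Step 4: Exact two-sided p-value (enumerate n! = 5040 permutations of y under H0): p = 0.010714.
Step 5: alpha = 0.1. reject H0.

tau_b = 0.8095 (C=19, D=2), p = 0.010714, reject H0.


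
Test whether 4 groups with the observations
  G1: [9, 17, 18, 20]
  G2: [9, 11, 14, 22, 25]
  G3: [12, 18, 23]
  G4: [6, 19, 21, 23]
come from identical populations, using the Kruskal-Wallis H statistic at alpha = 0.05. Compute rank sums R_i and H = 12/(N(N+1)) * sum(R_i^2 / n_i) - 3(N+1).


Step 1: Combine all N = 16 observations and assign midranks.
sorted (value, group, rank): (6,G4,1), (9,G1,2.5), (9,G2,2.5), (11,G2,4), (12,G3,5), (14,G2,6), (17,G1,7), (18,G1,8.5), (18,G3,8.5), (19,G4,10), (20,G1,11), (21,G4,12), (22,G2,13), (23,G3,14.5), (23,G4,14.5), (25,G2,16)
Step 2: Sum ranks within each group.
R_1 = 29 (n_1 = 4)
R_2 = 41.5 (n_2 = 5)
R_3 = 28 (n_3 = 3)
R_4 = 37.5 (n_4 = 4)
Step 3: H = 12/(N(N+1)) * sum(R_i^2/n_i) - 3(N+1)
     = 12/(16*17) * (29^2/4 + 41.5^2/5 + 28^2/3 + 37.5^2/4) - 3*17
     = 0.044118 * 1167.6 - 51
     = 0.511581.
Step 4: Ties present; correction factor C = 1 - 18/(16^3 - 16) = 0.995588. Corrected H = 0.511581 / 0.995588 = 0.513848.
Step 5: Under H0, H ~ chi^2(3); p-value = 0.915839.
Step 6: alpha = 0.05. fail to reject H0.

H = 0.5138, df = 3, p = 0.915839, fail to reject H0.


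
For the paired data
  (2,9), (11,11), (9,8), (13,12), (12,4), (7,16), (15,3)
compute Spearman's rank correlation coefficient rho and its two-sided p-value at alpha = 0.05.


Step 1: Rank x and y separately (midranks; no ties here).
rank(x): 2->1, 11->4, 9->3, 13->6, 12->5, 7->2, 15->7
rank(y): 9->4, 11->5, 8->3, 12->6, 4->2, 16->7, 3->1
Step 2: d_i = R_x(i) - R_y(i); compute d_i^2.
  (1-4)^2=9, (4-5)^2=1, (3-3)^2=0, (6-6)^2=0, (5-2)^2=9, (2-7)^2=25, (7-1)^2=36
sum(d^2) = 80.
Step 3: rho = 1 - 6*80 / (7*(7^2 - 1)) = 1 - 480/336 = -0.428571.
Step 4: Under H0, t = rho * sqrt((n-2)/(1-rho^2)) = -1.0607 ~ t(5).
Step 5: Two-sided p-value from the t-distribution with 5 df = 0.337368.
Step 6: alpha = 0.05. fail to reject H0.

rho = -0.4286, p = 0.337368, fail to reject H0 at alpha = 0.05.


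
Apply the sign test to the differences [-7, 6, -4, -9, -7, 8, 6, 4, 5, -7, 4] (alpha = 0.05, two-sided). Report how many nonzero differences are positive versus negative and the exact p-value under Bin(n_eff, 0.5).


Step 1: Discard zero differences. Original n = 11; n_eff = number of nonzero differences = 11.
Nonzero differences (with sign): -7, +6, -4, -9, -7, +8, +6, +4, +5, -7, +4
Step 2: Count signs: positive = 6, negative = 5.
Step 3: Under H0: P(positive) = 0.5, so the number of positives S ~ Bin(11, 0.5).
Step 4: Two-sided exact p-value = sum of Bin(11,0.5) probabilities at or below the observed probability = 1.000000.
Step 5: alpha = 0.05. fail to reject H0.

n_eff = 11, pos = 6, neg = 5, p = 1.000000, fail to reject H0.


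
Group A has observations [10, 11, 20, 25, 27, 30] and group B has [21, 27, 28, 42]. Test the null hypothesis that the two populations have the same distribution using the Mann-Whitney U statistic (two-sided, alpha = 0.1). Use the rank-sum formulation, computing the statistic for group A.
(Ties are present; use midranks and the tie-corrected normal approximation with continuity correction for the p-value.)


Step 1: Combine and sort all 10 observations; assign midranks.
sorted (value, group): (10,X), (11,X), (20,X), (21,Y), (25,X), (27,X), (27,Y), (28,Y), (30,X), (42,Y)
ranks: 10->1, 11->2, 20->3, 21->4, 25->5, 27->6.5, 27->6.5, 28->8, 30->9, 42->10
Step 2: Rank sum for X: R1 = 1 + 2 + 3 + 5 + 6.5 + 9 = 26.5.
Step 3: U_X = R1 - n1(n1+1)/2 = 26.5 - 6*7/2 = 26.5 - 21 = 5.5.
       U_Y = n1*n2 - U_X = 24 - 5.5 = 18.5.
Step 4: Ties are present, so use the tie-corrected normal approximation (with continuity correction) for the p-value.
Step 5: p-value = 0.199458; compare to alpha = 0.1. fail to reject H0.

U_X = 5.5, p = 0.199458, fail to reject H0 at alpha = 0.1.


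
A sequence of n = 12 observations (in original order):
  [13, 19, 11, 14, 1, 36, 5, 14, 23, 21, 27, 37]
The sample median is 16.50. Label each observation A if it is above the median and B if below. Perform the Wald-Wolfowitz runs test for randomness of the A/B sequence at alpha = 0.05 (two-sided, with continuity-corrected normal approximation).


Step 1: Compute median = 16.50; label A = above, B = below.
Labels in order: BABBBABBAAAA  (n_A = 6, n_B = 6)
Step 2: Count runs R = 6.
Step 3: Under H0 (random ordering), E[R] = 2*n_A*n_B/(n_A+n_B) + 1 = 2*6*6/12 + 1 = 7.0000.
        Var[R] = 2*n_A*n_B*(2*n_A*n_B - n_A - n_B) / ((n_A+n_B)^2 * (n_A+n_B-1)) = 4320/1584 = 2.7273.
        SD[R] = 1.6514.
Step 4: Continuity-corrected z = (R + 0.5 - E[R]) / SD[R] = (6 + 0.5 - 7.0000) / 1.6514 = -0.3028.
Step 5: Two-sided p-value via normal approximation = 2*(1 - Phi(|z|)) = 0.762069.
Step 6: alpha = 0.05. fail to reject H0.

R = 6, z = -0.3028, p = 0.762069, fail to reject H0.


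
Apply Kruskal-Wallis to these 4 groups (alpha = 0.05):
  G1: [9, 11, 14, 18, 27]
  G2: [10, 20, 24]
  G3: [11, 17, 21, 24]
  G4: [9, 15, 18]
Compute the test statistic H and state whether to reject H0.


Step 1: Combine all N = 15 observations and assign midranks.
sorted (value, group, rank): (9,G1,1.5), (9,G4,1.5), (10,G2,3), (11,G1,4.5), (11,G3,4.5), (14,G1,6), (15,G4,7), (17,G3,8), (18,G1,9.5), (18,G4,9.5), (20,G2,11), (21,G3,12), (24,G2,13.5), (24,G3,13.5), (27,G1,15)
Step 2: Sum ranks within each group.
R_1 = 36.5 (n_1 = 5)
R_2 = 27.5 (n_2 = 3)
R_3 = 38 (n_3 = 4)
R_4 = 18 (n_4 = 3)
Step 3: H = 12/(N(N+1)) * sum(R_i^2/n_i) - 3(N+1)
     = 12/(15*16) * (36.5^2/5 + 27.5^2/3 + 38^2/4 + 18^2/3) - 3*16
     = 0.050000 * 987.533 - 48
     = 1.376667.
Step 4: Ties present; correction factor C = 1 - 24/(15^3 - 15) = 0.992857. Corrected H = 1.376667 / 0.992857 = 1.386571.
Step 5: Under H0, H ~ chi^2(3); p-value = 0.708686.
Step 6: alpha = 0.05. fail to reject H0.

H = 1.3866, df = 3, p = 0.708686, fail to reject H0.


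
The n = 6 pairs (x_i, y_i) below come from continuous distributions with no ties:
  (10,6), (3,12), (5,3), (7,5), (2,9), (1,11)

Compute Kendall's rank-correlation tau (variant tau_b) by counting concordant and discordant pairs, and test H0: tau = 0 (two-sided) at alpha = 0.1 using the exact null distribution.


Step 1: Enumerate the 15 unordered pairs (i,j) with i<j and classify each by sign(x_j-x_i) * sign(y_j-y_i).
  (1,2):dx=-7,dy=+6->D; (1,3):dx=-5,dy=-3->C; (1,4):dx=-3,dy=-1->C; (1,5):dx=-8,dy=+3->D
  (1,6):dx=-9,dy=+5->D; (2,3):dx=+2,dy=-9->D; (2,4):dx=+4,dy=-7->D; (2,5):dx=-1,dy=-3->C
  (2,6):dx=-2,dy=-1->C; (3,4):dx=+2,dy=+2->C; (3,5):dx=-3,dy=+6->D; (3,6):dx=-4,dy=+8->D
  (4,5):dx=-5,dy=+4->D; (4,6):dx=-6,dy=+6->D; (5,6):dx=-1,dy=+2->D
Step 2: C = 5, D = 10, total pairs = 15.
Step 3: tau = (C - D)/(n(n-1)/2) = (5 - 10)/15 = -0.333333.
Step 4: Exact two-sided p-value (enumerate n! = 720 permutations of y under H0): p = 0.469444.
Step 5: alpha = 0.1. fail to reject H0.

tau_b = -0.3333 (C=5, D=10), p = 0.469444, fail to reject H0.


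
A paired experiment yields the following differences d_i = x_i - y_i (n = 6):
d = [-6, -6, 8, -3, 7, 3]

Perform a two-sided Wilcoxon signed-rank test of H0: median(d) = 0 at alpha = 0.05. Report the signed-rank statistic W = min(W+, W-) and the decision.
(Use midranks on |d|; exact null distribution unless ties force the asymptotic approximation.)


Step 1: Drop any zero differences (none here) and take |d_i|.
|d| = [6, 6, 8, 3, 7, 3]
Step 2: Midrank |d_i| (ties get averaged ranks).
ranks: |6|->3.5, |6|->3.5, |8|->6, |3|->1.5, |7|->5, |3|->1.5
Step 3: Attach original signs; sum ranks with positive sign and with negative sign.
W+ = 6 + 5 + 1.5 = 12.5
W- = 3.5 + 3.5 + 1.5 = 8.5
(Check: W+ + W- = 21 should equal n(n+1)/2 = 21.)
Step 4: Test statistic W = min(W+, W-) = 8.5.
Step 5: Ties in |d|, so use the tie-corrected normal approximation.
        E[W] = n(n+1)/4 = 6*7/4 = 10.5.
        Tie groups: |d|=3 (t=2), |d|=6 (t=2); sum(t^3 - t) = 12.
        Var[W] = n(n+1)(2n+1)/24 - sum(t^3-t)/48 = 546/24 - 12/48 = 22.5.
        z = (W - E[W]) / sqrt(Var[W]) = (8.5 - 10.5) / 4.7434 = -0.4216.
        Two-sided p = 2*Phi(z) = 0.673290.
Step 6: alpha = 0.05. fail to reject H0.

W+ = 12.5, W- = 8.5, W = min = 8.5, p = 0.673290, fail to reject H0.


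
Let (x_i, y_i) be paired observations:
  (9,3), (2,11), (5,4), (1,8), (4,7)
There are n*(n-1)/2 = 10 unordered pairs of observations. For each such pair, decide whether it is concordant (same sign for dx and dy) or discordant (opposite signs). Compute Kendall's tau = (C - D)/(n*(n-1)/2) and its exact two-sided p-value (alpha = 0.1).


Step 1: Enumerate the 10 unordered pairs (i,j) with i<j and classify each by sign(x_j-x_i) * sign(y_j-y_i).
  (1,2):dx=-7,dy=+8->D; (1,3):dx=-4,dy=+1->D; (1,4):dx=-8,dy=+5->D; (1,5):dx=-5,dy=+4->D
  (2,3):dx=+3,dy=-7->D; (2,4):dx=-1,dy=-3->C; (2,5):dx=+2,dy=-4->D; (3,4):dx=-4,dy=+4->D
  (3,5):dx=-1,dy=+3->D; (4,5):dx=+3,dy=-1->D
Step 2: C = 1, D = 9, total pairs = 10.
Step 3: tau = (C - D)/(n(n-1)/2) = (1 - 9)/10 = -0.800000.
Step 4: Exact two-sided p-value (enumerate n! = 120 permutations of y under H0): p = 0.083333.
Step 5: alpha = 0.1. reject H0.

tau_b = -0.8000 (C=1, D=9), p = 0.083333, reject H0.


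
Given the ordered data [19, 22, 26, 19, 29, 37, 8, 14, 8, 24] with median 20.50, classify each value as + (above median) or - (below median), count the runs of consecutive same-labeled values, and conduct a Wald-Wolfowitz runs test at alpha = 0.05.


Step 1: Compute median = 20.50; label A = above, B = below.
Labels in order: BAABAABBBA  (n_A = 5, n_B = 5)
Step 2: Count runs R = 6.
Step 3: Under H0 (random ordering), E[R] = 2*n_A*n_B/(n_A+n_B) + 1 = 2*5*5/10 + 1 = 6.0000.
        Var[R] = 2*n_A*n_B*(2*n_A*n_B - n_A - n_B) / ((n_A+n_B)^2 * (n_A+n_B-1)) = 2000/900 = 2.2222.
        SD[R] = 1.4907.
Step 4: R = E[R], so z = 0 with no continuity correction.
Step 5: Two-sided p-value via normal approximation = 2*(1 - Phi(|z|)) = 1.000000.
Step 6: alpha = 0.05. fail to reject H0.

R = 6, z = 0.0000, p = 1.000000, fail to reject H0.


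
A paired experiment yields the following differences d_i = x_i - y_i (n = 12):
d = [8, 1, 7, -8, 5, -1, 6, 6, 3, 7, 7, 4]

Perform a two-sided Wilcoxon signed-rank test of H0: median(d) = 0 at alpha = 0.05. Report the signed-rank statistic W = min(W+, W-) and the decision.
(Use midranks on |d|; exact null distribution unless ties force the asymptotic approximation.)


Step 1: Drop any zero differences (none here) and take |d_i|.
|d| = [8, 1, 7, 8, 5, 1, 6, 6, 3, 7, 7, 4]
Step 2: Midrank |d_i| (ties get averaged ranks).
ranks: |8|->11.5, |1|->1.5, |7|->9, |8|->11.5, |5|->5, |1|->1.5, |6|->6.5, |6|->6.5, |3|->3, |7|->9, |7|->9, |4|->4
Step 3: Attach original signs; sum ranks with positive sign and with negative sign.
W+ = 11.5 + 1.5 + 9 + 5 + 6.5 + 6.5 + 3 + 9 + 9 + 4 = 65
W- = 11.5 + 1.5 = 13
(Check: W+ + W- = 78 should equal n(n+1)/2 = 78.)
Step 4: Test statistic W = min(W+, W-) = 13.
Step 5: Ties in |d|, so use the tie-corrected normal approximation.
        E[W] = n(n+1)/4 = 12*13/4 = 39.
        Tie groups: |d|=1 (t=2), |d|=6 (t=2), |d|=7 (t=3), |d|=8 (t=2); sum(t^3 - t) = 42.
        Var[W] = n(n+1)(2n+1)/24 - sum(t^3-t)/48 = 3900/24 - 42/48 = 161.625.
        z = (W - E[W]) / sqrt(Var[W]) = (13 - 39) / 12.7132 = -2.0451.
        Two-sided p = 2*Phi(z) = 0.040843.
Step 6: alpha = 0.05. reject H0.

W+ = 65, W- = 13, W = min = 13, p = 0.040843, reject H0.


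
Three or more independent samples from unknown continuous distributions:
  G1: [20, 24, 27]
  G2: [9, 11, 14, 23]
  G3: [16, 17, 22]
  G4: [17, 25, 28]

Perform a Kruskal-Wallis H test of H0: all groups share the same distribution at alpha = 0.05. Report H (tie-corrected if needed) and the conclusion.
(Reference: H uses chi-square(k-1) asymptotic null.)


Step 1: Combine all N = 13 observations and assign midranks.
sorted (value, group, rank): (9,G2,1), (11,G2,2), (14,G2,3), (16,G3,4), (17,G3,5.5), (17,G4,5.5), (20,G1,7), (22,G3,8), (23,G2,9), (24,G1,10), (25,G4,11), (27,G1,12), (28,G4,13)
Step 2: Sum ranks within each group.
R_1 = 29 (n_1 = 3)
R_2 = 15 (n_2 = 4)
R_3 = 17.5 (n_3 = 3)
R_4 = 29.5 (n_4 = 3)
Step 3: H = 12/(N(N+1)) * sum(R_i^2/n_i) - 3(N+1)
     = 12/(13*14) * (29^2/3 + 15^2/4 + 17.5^2/3 + 29.5^2/3) - 3*14
     = 0.065934 * 728.75 - 42
     = 6.049451.
Step 4: Ties present; correction factor C = 1 - 6/(13^3 - 13) = 0.997253. Corrected H = 6.049451 / 0.997253 = 6.066116.
Step 5: Under H0, H ~ chi^2(3); p-value = 0.108437.
Step 6: alpha = 0.05. fail to reject H0.

H = 6.0661, df = 3, p = 0.108437, fail to reject H0.


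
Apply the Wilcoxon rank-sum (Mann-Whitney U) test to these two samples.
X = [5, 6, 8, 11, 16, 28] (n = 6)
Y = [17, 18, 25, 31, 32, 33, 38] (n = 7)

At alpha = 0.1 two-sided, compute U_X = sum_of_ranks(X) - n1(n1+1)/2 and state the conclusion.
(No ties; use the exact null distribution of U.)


Step 1: Combine and sort all 13 observations; assign midranks.
sorted (value, group): (5,X), (6,X), (8,X), (11,X), (16,X), (17,Y), (18,Y), (25,Y), (28,X), (31,Y), (32,Y), (33,Y), (38,Y)
ranks: 5->1, 6->2, 8->3, 11->4, 16->5, 17->6, 18->7, 25->8, 28->9, 31->10, 32->11, 33->12, 38->13
Step 2: Rank sum for X: R1 = 1 + 2 + 3 + 4 + 5 + 9 = 24.
Step 3: U_X = R1 - n1(n1+1)/2 = 24 - 6*7/2 = 24 - 21 = 3.
       U_Y = n1*n2 - U_X = 42 - 3 = 39.
Step 4: No ties, so the exact null distribution of U (based on enumerating the C(13,6) = 1716 equally likely rank assignments) gives the two-sided p-value.
Step 5: p-value = 0.008159; compare to alpha = 0.1. reject H0.

U_X = 3, p = 0.008159, reject H0 at alpha = 0.1.


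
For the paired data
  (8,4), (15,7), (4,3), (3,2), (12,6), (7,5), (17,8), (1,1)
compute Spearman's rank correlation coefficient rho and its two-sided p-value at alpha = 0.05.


Step 1: Rank x and y separately (midranks; no ties here).
rank(x): 8->5, 15->7, 4->3, 3->2, 12->6, 7->4, 17->8, 1->1
rank(y): 4->4, 7->7, 3->3, 2->2, 6->6, 5->5, 8->8, 1->1
Step 2: d_i = R_x(i) - R_y(i); compute d_i^2.
  (5-4)^2=1, (7-7)^2=0, (3-3)^2=0, (2-2)^2=0, (6-6)^2=0, (4-5)^2=1, (8-8)^2=0, (1-1)^2=0
sum(d^2) = 2.
Step 3: rho = 1 - 6*2 / (8*(8^2 - 1)) = 1 - 12/504 = 0.976190.
Step 4: Under H0, t = rho * sqrt((n-2)/(1-rho^2)) = 11.0235 ~ t(6).
Step 5: Two-sided p-value from the t-distribution with 6 df = 0.000033.
Step 6: alpha = 0.05. reject H0.

rho = 0.9762, p = 0.000033, reject H0 at alpha = 0.05.


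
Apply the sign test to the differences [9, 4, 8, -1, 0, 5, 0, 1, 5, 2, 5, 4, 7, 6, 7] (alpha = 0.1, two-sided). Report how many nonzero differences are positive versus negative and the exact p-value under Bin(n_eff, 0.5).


Step 1: Discard zero differences. Original n = 15; n_eff = number of nonzero differences = 13.
Nonzero differences (with sign): +9, +4, +8, -1, +5, +1, +5, +2, +5, +4, +7, +6, +7
Step 2: Count signs: positive = 12, negative = 1.
Step 3: Under H0: P(positive) = 0.5, so the number of positives S ~ Bin(13, 0.5).
Step 4: Two-sided exact p-value = sum of Bin(13,0.5) probabilities at or below the observed probability = 0.003418.
Step 5: alpha = 0.1. reject H0.

n_eff = 13, pos = 12, neg = 1, p = 0.003418, reject H0.


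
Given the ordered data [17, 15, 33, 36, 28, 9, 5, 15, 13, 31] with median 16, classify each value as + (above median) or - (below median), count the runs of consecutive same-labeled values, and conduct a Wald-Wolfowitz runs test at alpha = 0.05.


Step 1: Compute median = 16; label A = above, B = below.
Labels in order: ABAAABBBBA  (n_A = 5, n_B = 5)
Step 2: Count runs R = 5.
Step 3: Under H0 (random ordering), E[R] = 2*n_A*n_B/(n_A+n_B) + 1 = 2*5*5/10 + 1 = 6.0000.
        Var[R] = 2*n_A*n_B*(2*n_A*n_B - n_A - n_B) / ((n_A+n_B)^2 * (n_A+n_B-1)) = 2000/900 = 2.2222.
        SD[R] = 1.4907.
Step 4: Continuity-corrected z = (R + 0.5 - E[R]) / SD[R] = (5 + 0.5 - 6.0000) / 1.4907 = -0.3354.
Step 5: Two-sided p-value via normal approximation = 2*(1 - Phi(|z|)) = 0.737316.
Step 6: alpha = 0.05. fail to reject H0.

R = 5, z = -0.3354, p = 0.737316, fail to reject H0.


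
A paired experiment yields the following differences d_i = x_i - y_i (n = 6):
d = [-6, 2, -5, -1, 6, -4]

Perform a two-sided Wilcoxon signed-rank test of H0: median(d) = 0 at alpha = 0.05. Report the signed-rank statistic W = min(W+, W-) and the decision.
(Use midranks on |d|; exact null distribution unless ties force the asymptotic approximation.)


Step 1: Drop any zero differences (none here) and take |d_i|.
|d| = [6, 2, 5, 1, 6, 4]
Step 2: Midrank |d_i| (ties get averaged ranks).
ranks: |6|->5.5, |2|->2, |5|->4, |1|->1, |6|->5.5, |4|->3
Step 3: Attach original signs; sum ranks with positive sign and with negative sign.
W+ = 2 + 5.5 = 7.5
W- = 5.5 + 4 + 1 + 3 = 13.5
(Check: W+ + W- = 21 should equal n(n+1)/2 = 21.)
Step 4: Test statistic W = min(W+, W-) = 7.5.
Step 5: Ties in |d|, so use the tie-corrected normal approximation.
        E[W] = n(n+1)/4 = 6*7/4 = 10.5.
        Tie groups: |d|=6 (t=2); sum(t^3 - t) = 6.
        Var[W] = n(n+1)(2n+1)/24 - sum(t^3-t)/48 = 546/24 - 6/48 = 22.625.
        z = (W - E[W]) / sqrt(Var[W]) = (7.5 - 10.5) / 4.7566 = -0.6307.
        Two-sided p = 2*Phi(z) = 0.528233.
Step 6: alpha = 0.05. fail to reject H0.

W+ = 7.5, W- = 13.5, W = min = 7.5, p = 0.528233, fail to reject H0.


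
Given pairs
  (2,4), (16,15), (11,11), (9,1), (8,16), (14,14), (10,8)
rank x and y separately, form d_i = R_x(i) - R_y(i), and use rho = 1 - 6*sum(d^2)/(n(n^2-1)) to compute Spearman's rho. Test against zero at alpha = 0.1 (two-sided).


Step 1: Rank x and y separately (midranks; no ties here).
rank(x): 2->1, 16->7, 11->5, 9->3, 8->2, 14->6, 10->4
rank(y): 4->2, 15->6, 11->4, 1->1, 16->7, 14->5, 8->3
Step 2: d_i = R_x(i) - R_y(i); compute d_i^2.
  (1-2)^2=1, (7-6)^2=1, (5-4)^2=1, (3-1)^2=4, (2-7)^2=25, (6-5)^2=1, (4-3)^2=1
sum(d^2) = 34.
Step 3: rho = 1 - 6*34 / (7*(7^2 - 1)) = 1 - 204/336 = 0.392857.
Step 4: Under H0, t = rho * sqrt((n-2)/(1-rho^2)) = 0.9553 ~ t(5).
Step 5: Two-sided p-value from the t-distribution with 5 df = 0.383317.
Step 6: alpha = 0.1. fail to reject H0.

rho = 0.3929, p = 0.383317, fail to reject H0 at alpha = 0.1.


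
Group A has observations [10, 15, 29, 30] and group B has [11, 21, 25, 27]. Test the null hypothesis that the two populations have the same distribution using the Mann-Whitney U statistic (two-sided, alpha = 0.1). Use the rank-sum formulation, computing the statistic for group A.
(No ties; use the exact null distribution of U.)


Step 1: Combine and sort all 8 observations; assign midranks.
sorted (value, group): (10,X), (11,Y), (15,X), (21,Y), (25,Y), (27,Y), (29,X), (30,X)
ranks: 10->1, 11->2, 15->3, 21->4, 25->5, 27->6, 29->7, 30->8
Step 2: Rank sum for X: R1 = 1 + 3 + 7 + 8 = 19.
Step 3: U_X = R1 - n1(n1+1)/2 = 19 - 4*5/2 = 19 - 10 = 9.
       U_Y = n1*n2 - U_X = 16 - 9 = 7.
Step 4: No ties, so the exact null distribution of U (based on enumerating the C(8,4) = 70 equally likely rank assignments) gives the two-sided p-value.
Step 5: p-value = 0.885714; compare to alpha = 0.1. fail to reject H0.

U_X = 9, p = 0.885714, fail to reject H0 at alpha = 0.1.


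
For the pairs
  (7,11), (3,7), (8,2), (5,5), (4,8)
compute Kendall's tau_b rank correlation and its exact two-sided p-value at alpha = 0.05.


Step 1: Enumerate the 10 unordered pairs (i,j) with i<j and classify each by sign(x_j-x_i) * sign(y_j-y_i).
  (1,2):dx=-4,dy=-4->C; (1,3):dx=+1,dy=-9->D; (1,4):dx=-2,dy=-6->C; (1,5):dx=-3,dy=-3->C
  (2,3):dx=+5,dy=-5->D; (2,4):dx=+2,dy=-2->D; (2,5):dx=+1,dy=+1->C; (3,4):dx=-3,dy=+3->D
  (3,5):dx=-4,dy=+6->D; (4,5):dx=-1,dy=+3->D
Step 2: C = 4, D = 6, total pairs = 10.
Step 3: tau = (C - D)/(n(n-1)/2) = (4 - 6)/10 = -0.200000.
Step 4: Exact two-sided p-value (enumerate n! = 120 permutations of y under H0): p = 0.816667.
Step 5: alpha = 0.05. fail to reject H0.

tau_b = -0.2000 (C=4, D=6), p = 0.816667, fail to reject H0.


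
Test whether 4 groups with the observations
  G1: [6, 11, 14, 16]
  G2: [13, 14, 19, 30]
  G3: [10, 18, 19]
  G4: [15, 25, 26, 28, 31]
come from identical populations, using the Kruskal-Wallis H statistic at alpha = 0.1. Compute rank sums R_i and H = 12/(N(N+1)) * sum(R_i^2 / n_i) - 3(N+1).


Step 1: Combine all N = 16 observations and assign midranks.
sorted (value, group, rank): (6,G1,1), (10,G3,2), (11,G1,3), (13,G2,4), (14,G1,5.5), (14,G2,5.5), (15,G4,7), (16,G1,8), (18,G3,9), (19,G2,10.5), (19,G3,10.5), (25,G4,12), (26,G4,13), (28,G4,14), (30,G2,15), (31,G4,16)
Step 2: Sum ranks within each group.
R_1 = 17.5 (n_1 = 4)
R_2 = 35 (n_2 = 4)
R_3 = 21.5 (n_3 = 3)
R_4 = 62 (n_4 = 5)
Step 3: H = 12/(N(N+1)) * sum(R_i^2/n_i) - 3(N+1)
     = 12/(16*17) * (17.5^2/4 + 35^2/4 + 21.5^2/3 + 62^2/5) - 3*17
     = 0.044118 * 1305.7 - 51
     = 6.604228.
Step 4: Ties present; correction factor C = 1 - 12/(16^3 - 16) = 0.997059. Corrected H = 6.604228 / 0.997059 = 6.623709.
Step 5: Under H0, H ~ chi^2(3); p-value = 0.084909.
Step 6: alpha = 0.1. reject H0.

H = 6.6237, df = 3, p = 0.084909, reject H0.


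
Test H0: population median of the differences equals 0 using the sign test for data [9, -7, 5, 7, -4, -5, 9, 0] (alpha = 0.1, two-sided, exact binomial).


Step 1: Discard zero differences. Original n = 8; n_eff = number of nonzero differences = 7.
Nonzero differences (with sign): +9, -7, +5, +7, -4, -5, +9
Step 2: Count signs: positive = 4, negative = 3.
Step 3: Under H0: P(positive) = 0.5, so the number of positives S ~ Bin(7, 0.5).
Step 4: Two-sided exact p-value = sum of Bin(7,0.5) probabilities at or below the observed probability = 1.000000.
Step 5: alpha = 0.1. fail to reject H0.

n_eff = 7, pos = 4, neg = 3, p = 1.000000, fail to reject H0.


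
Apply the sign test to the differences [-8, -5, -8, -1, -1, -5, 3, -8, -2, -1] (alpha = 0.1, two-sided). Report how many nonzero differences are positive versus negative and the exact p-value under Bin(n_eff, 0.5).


Step 1: Discard zero differences. Original n = 10; n_eff = number of nonzero differences = 10.
Nonzero differences (with sign): -8, -5, -8, -1, -1, -5, +3, -8, -2, -1
Step 2: Count signs: positive = 1, negative = 9.
Step 3: Under H0: P(positive) = 0.5, so the number of positives S ~ Bin(10, 0.5).
Step 4: Two-sided exact p-value = sum of Bin(10,0.5) probabilities at or below the observed probability = 0.021484.
Step 5: alpha = 0.1. reject H0.

n_eff = 10, pos = 1, neg = 9, p = 0.021484, reject H0.


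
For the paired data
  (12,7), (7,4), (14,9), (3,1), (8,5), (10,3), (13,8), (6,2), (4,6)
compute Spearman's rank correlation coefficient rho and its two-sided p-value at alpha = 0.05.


Step 1: Rank x and y separately (midranks; no ties here).
rank(x): 12->7, 7->4, 14->9, 3->1, 8->5, 10->6, 13->8, 6->3, 4->2
rank(y): 7->7, 4->4, 9->9, 1->1, 5->5, 3->3, 8->8, 2->2, 6->6
Step 2: d_i = R_x(i) - R_y(i); compute d_i^2.
  (7-7)^2=0, (4-4)^2=0, (9-9)^2=0, (1-1)^2=0, (5-5)^2=0, (6-3)^2=9, (8-8)^2=0, (3-2)^2=1, (2-6)^2=16
sum(d^2) = 26.
Step 3: rho = 1 - 6*26 / (9*(9^2 - 1)) = 1 - 156/720 = 0.783333.
Step 4: Under H0, t = rho * sqrt((n-2)/(1-rho^2)) = 3.3341 ~ t(7).
Step 5: Two-sided p-value from the t-distribution with 7 df = 0.012520.
Step 6: alpha = 0.05. reject H0.

rho = 0.7833, p = 0.012520, reject H0 at alpha = 0.05.


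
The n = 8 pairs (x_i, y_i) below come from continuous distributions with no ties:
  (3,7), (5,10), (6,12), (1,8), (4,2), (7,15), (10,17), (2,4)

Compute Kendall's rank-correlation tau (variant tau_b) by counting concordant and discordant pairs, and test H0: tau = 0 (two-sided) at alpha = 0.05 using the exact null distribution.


Step 1: Enumerate the 28 unordered pairs (i,j) with i<j and classify each by sign(x_j-x_i) * sign(y_j-y_i).
  (1,2):dx=+2,dy=+3->C; (1,3):dx=+3,dy=+5->C; (1,4):dx=-2,dy=+1->D; (1,5):dx=+1,dy=-5->D
  (1,6):dx=+4,dy=+8->C; (1,7):dx=+7,dy=+10->C; (1,8):dx=-1,dy=-3->C; (2,3):dx=+1,dy=+2->C
  (2,4):dx=-4,dy=-2->C; (2,5):dx=-1,dy=-8->C; (2,6):dx=+2,dy=+5->C; (2,7):dx=+5,dy=+7->C
  (2,8):dx=-3,dy=-6->C; (3,4):dx=-5,dy=-4->C; (3,5):dx=-2,dy=-10->C; (3,6):dx=+1,dy=+3->C
  (3,7):dx=+4,dy=+5->C; (3,8):dx=-4,dy=-8->C; (4,5):dx=+3,dy=-6->D; (4,6):dx=+6,dy=+7->C
  (4,7):dx=+9,dy=+9->C; (4,8):dx=+1,dy=-4->D; (5,6):dx=+3,dy=+13->C; (5,7):dx=+6,dy=+15->C
  (5,8):dx=-2,dy=+2->D; (6,7):dx=+3,dy=+2->C; (6,8):dx=-5,dy=-11->C; (7,8):dx=-8,dy=-13->C
Step 2: C = 23, D = 5, total pairs = 28.
Step 3: tau = (C - D)/(n(n-1)/2) = (23 - 5)/28 = 0.642857.
Step 4: Exact two-sided p-value (enumerate n! = 40320 permutations of y under H0): p = 0.031151.
Step 5: alpha = 0.05. reject H0.

tau_b = 0.6429 (C=23, D=5), p = 0.031151, reject H0.


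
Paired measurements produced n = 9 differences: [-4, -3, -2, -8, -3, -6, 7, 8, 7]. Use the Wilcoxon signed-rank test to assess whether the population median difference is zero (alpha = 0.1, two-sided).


Step 1: Drop any zero differences (none here) and take |d_i|.
|d| = [4, 3, 2, 8, 3, 6, 7, 8, 7]
Step 2: Midrank |d_i| (ties get averaged ranks).
ranks: |4|->4, |3|->2.5, |2|->1, |8|->8.5, |3|->2.5, |6|->5, |7|->6.5, |8|->8.5, |7|->6.5
Step 3: Attach original signs; sum ranks with positive sign and with negative sign.
W+ = 6.5 + 8.5 + 6.5 = 21.5
W- = 4 + 2.5 + 1 + 8.5 + 2.5 + 5 = 23.5
(Check: W+ + W- = 45 should equal n(n+1)/2 = 45.)
Step 4: Test statistic W = min(W+, W-) = 21.5.
Step 5: Ties in |d|, so use the tie-corrected normal approximation.
        E[W] = n(n+1)/4 = 9*10/4 = 22.5.
        Tie groups: |d|=3 (t=2), |d|=7 (t=2), |d|=8 (t=2); sum(t^3 - t) = 18.
        Var[W] = n(n+1)(2n+1)/24 - sum(t^3-t)/48 = 1710/24 - 18/48 = 70.875.
        z = (W - E[W]) / sqrt(Var[W]) = (21.5 - 22.5) / 8.4187 = -0.1188.
        Two-sided p = 2*Phi(z) = 0.905447.
Step 6: alpha = 0.1. fail to reject H0.

W+ = 21.5, W- = 23.5, W = min = 21.5, p = 0.905447, fail to reject H0.


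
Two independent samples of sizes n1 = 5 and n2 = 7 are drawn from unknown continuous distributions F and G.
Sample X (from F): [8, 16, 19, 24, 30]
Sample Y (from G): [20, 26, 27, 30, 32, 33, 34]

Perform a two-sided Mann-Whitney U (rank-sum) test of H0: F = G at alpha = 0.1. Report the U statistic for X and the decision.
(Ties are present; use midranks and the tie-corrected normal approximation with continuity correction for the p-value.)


Step 1: Combine and sort all 12 observations; assign midranks.
sorted (value, group): (8,X), (16,X), (19,X), (20,Y), (24,X), (26,Y), (27,Y), (30,X), (30,Y), (32,Y), (33,Y), (34,Y)
ranks: 8->1, 16->2, 19->3, 20->4, 24->5, 26->6, 27->7, 30->8.5, 30->8.5, 32->10, 33->11, 34->12
Step 2: Rank sum for X: R1 = 1 + 2 + 3 + 5 + 8.5 = 19.5.
Step 3: U_X = R1 - n1(n1+1)/2 = 19.5 - 5*6/2 = 19.5 - 15 = 4.5.
       U_Y = n1*n2 - U_X = 35 - 4.5 = 30.5.
Step 4: Ties are present, so use the tie-corrected normal approximation (with continuity correction) for the p-value.
Step 5: p-value = 0.041997; compare to alpha = 0.1. reject H0.

U_X = 4.5, p = 0.041997, reject H0 at alpha = 0.1.


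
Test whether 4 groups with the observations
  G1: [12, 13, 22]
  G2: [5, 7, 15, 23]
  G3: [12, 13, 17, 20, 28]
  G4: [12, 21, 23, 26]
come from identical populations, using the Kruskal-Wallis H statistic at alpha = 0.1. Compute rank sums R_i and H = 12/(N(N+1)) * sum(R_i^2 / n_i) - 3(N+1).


Step 1: Combine all N = 16 observations and assign midranks.
sorted (value, group, rank): (5,G2,1), (7,G2,2), (12,G1,4), (12,G3,4), (12,G4,4), (13,G1,6.5), (13,G3,6.5), (15,G2,8), (17,G3,9), (20,G3,10), (21,G4,11), (22,G1,12), (23,G2,13.5), (23,G4,13.5), (26,G4,15), (28,G3,16)
Step 2: Sum ranks within each group.
R_1 = 22.5 (n_1 = 3)
R_2 = 24.5 (n_2 = 4)
R_3 = 45.5 (n_3 = 5)
R_4 = 43.5 (n_4 = 4)
Step 3: H = 12/(N(N+1)) * sum(R_i^2/n_i) - 3(N+1)
     = 12/(16*17) * (22.5^2/3 + 24.5^2/4 + 45.5^2/5 + 43.5^2/4) - 3*17
     = 0.044118 * 1205.92 - 51
     = 2.202574.
Step 4: Ties present; correction factor C = 1 - 36/(16^3 - 16) = 0.991176. Corrected H = 2.202574 / 0.991176 = 2.222181.
Step 5: Under H0, H ~ chi^2(3); p-value = 0.527593.
Step 6: alpha = 0.1. fail to reject H0.

H = 2.2222, df = 3, p = 0.527593, fail to reject H0.


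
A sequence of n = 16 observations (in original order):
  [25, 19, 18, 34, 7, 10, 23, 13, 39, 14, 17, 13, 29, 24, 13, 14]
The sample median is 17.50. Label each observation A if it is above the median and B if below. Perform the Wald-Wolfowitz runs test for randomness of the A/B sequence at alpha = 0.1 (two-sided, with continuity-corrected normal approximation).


Step 1: Compute median = 17.50; label A = above, B = below.
Labels in order: AAAABBABABBBAABB  (n_A = 8, n_B = 8)
Step 2: Count runs R = 8.
Step 3: Under H0 (random ordering), E[R] = 2*n_A*n_B/(n_A+n_B) + 1 = 2*8*8/16 + 1 = 9.0000.
        Var[R] = 2*n_A*n_B*(2*n_A*n_B - n_A - n_B) / ((n_A+n_B)^2 * (n_A+n_B-1)) = 14336/3840 = 3.7333.
        SD[R] = 1.9322.
Step 4: Continuity-corrected z = (R + 0.5 - E[R]) / SD[R] = (8 + 0.5 - 9.0000) / 1.9322 = -0.2588.
Step 5: Two-sided p-value via normal approximation = 2*(1 - Phi(|z|)) = 0.795809.
Step 6: alpha = 0.1. fail to reject H0.

R = 8, z = -0.2588, p = 0.795809, fail to reject H0.


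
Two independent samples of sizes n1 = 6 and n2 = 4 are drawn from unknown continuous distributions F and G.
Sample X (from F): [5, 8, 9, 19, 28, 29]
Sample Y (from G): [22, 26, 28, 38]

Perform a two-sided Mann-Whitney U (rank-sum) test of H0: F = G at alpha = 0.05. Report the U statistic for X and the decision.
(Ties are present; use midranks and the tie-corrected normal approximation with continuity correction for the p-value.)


Step 1: Combine and sort all 10 observations; assign midranks.
sorted (value, group): (5,X), (8,X), (9,X), (19,X), (22,Y), (26,Y), (28,X), (28,Y), (29,X), (38,Y)
ranks: 5->1, 8->2, 9->3, 19->4, 22->5, 26->6, 28->7.5, 28->7.5, 29->9, 38->10
Step 2: Rank sum for X: R1 = 1 + 2 + 3 + 4 + 7.5 + 9 = 26.5.
Step 3: U_X = R1 - n1(n1+1)/2 = 26.5 - 6*7/2 = 26.5 - 21 = 5.5.
       U_Y = n1*n2 - U_X = 24 - 5.5 = 18.5.
Step 4: Ties are present, so use the tie-corrected normal approximation (with continuity correction) for the p-value.
Step 5: p-value = 0.199458; compare to alpha = 0.05. fail to reject H0.

U_X = 5.5, p = 0.199458, fail to reject H0 at alpha = 0.05.


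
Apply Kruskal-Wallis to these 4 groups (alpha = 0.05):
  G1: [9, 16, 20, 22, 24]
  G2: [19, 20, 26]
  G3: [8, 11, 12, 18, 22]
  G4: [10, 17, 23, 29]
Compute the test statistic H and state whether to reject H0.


Step 1: Combine all N = 17 observations and assign midranks.
sorted (value, group, rank): (8,G3,1), (9,G1,2), (10,G4,3), (11,G3,4), (12,G3,5), (16,G1,6), (17,G4,7), (18,G3,8), (19,G2,9), (20,G1,10.5), (20,G2,10.5), (22,G1,12.5), (22,G3,12.5), (23,G4,14), (24,G1,15), (26,G2,16), (29,G4,17)
Step 2: Sum ranks within each group.
R_1 = 46 (n_1 = 5)
R_2 = 35.5 (n_2 = 3)
R_3 = 30.5 (n_3 = 5)
R_4 = 41 (n_4 = 4)
Step 3: H = 12/(N(N+1)) * sum(R_i^2/n_i) - 3(N+1)
     = 12/(17*18) * (46^2/5 + 35.5^2/3 + 30.5^2/5 + 41^2/4) - 3*18
     = 0.039216 * 1449.58 - 54
     = 2.846405.
Step 4: Ties present; correction factor C = 1 - 12/(17^3 - 17) = 0.997549. Corrected H = 2.846405 / 0.997549 = 2.853399.
Step 5: Under H0, H ~ chi^2(3); p-value = 0.414785.
Step 6: alpha = 0.05. fail to reject H0.

H = 2.8534, df = 3, p = 0.414785, fail to reject H0.


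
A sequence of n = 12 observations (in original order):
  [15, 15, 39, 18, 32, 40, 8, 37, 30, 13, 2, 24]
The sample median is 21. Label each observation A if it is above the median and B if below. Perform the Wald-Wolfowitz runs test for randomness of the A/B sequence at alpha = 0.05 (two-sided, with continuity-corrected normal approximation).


Step 1: Compute median = 21; label A = above, B = below.
Labels in order: BBABAABAABBA  (n_A = 6, n_B = 6)
Step 2: Count runs R = 8.
Step 3: Under H0 (random ordering), E[R] = 2*n_A*n_B/(n_A+n_B) + 1 = 2*6*6/12 + 1 = 7.0000.
        Var[R] = 2*n_A*n_B*(2*n_A*n_B - n_A - n_B) / ((n_A+n_B)^2 * (n_A+n_B-1)) = 4320/1584 = 2.7273.
        SD[R] = 1.6514.
Step 4: Continuity-corrected z = (R - 0.5 - E[R]) / SD[R] = (8 - 0.5 - 7.0000) / 1.6514 = 0.3028.
Step 5: Two-sided p-value via normal approximation = 2*(1 - Phi(|z|)) = 0.762069.
Step 6: alpha = 0.05. fail to reject H0.

R = 8, z = 0.3028, p = 0.762069, fail to reject H0.


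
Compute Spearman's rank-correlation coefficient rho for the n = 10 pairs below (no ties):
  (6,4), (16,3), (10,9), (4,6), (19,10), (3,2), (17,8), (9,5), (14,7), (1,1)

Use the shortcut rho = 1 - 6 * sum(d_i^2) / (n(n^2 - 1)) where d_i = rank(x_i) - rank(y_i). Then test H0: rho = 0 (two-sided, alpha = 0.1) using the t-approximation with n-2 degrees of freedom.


Step 1: Rank x and y separately (midranks; no ties here).
rank(x): 6->4, 16->8, 10->6, 4->3, 19->10, 3->2, 17->9, 9->5, 14->7, 1->1
rank(y): 4->4, 3->3, 9->9, 6->6, 10->10, 2->2, 8->8, 5->5, 7->7, 1->1
Step 2: d_i = R_x(i) - R_y(i); compute d_i^2.
  (4-4)^2=0, (8-3)^2=25, (6-9)^2=9, (3-6)^2=9, (10-10)^2=0, (2-2)^2=0, (9-8)^2=1, (5-5)^2=0, (7-7)^2=0, (1-1)^2=0
sum(d^2) = 44.
Step 3: rho = 1 - 6*44 / (10*(10^2 - 1)) = 1 - 264/990 = 0.733333.
Step 4: Under H0, t = rho * sqrt((n-2)/(1-rho^2)) = 3.0509 ~ t(8).
Step 5: Two-sided p-value from the t-distribution with 8 df = 0.015801.
Step 6: alpha = 0.1. reject H0.

rho = 0.7333, p = 0.015801, reject H0 at alpha = 0.1.


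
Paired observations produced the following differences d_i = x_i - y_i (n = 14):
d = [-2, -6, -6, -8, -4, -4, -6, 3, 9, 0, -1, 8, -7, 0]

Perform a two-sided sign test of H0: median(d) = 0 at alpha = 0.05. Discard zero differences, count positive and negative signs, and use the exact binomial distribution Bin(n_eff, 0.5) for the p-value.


Step 1: Discard zero differences. Original n = 14; n_eff = number of nonzero differences = 12.
Nonzero differences (with sign): -2, -6, -6, -8, -4, -4, -6, +3, +9, -1, +8, -7
Step 2: Count signs: positive = 3, negative = 9.
Step 3: Under H0: P(positive) = 0.5, so the number of positives S ~ Bin(12, 0.5).
Step 4: Two-sided exact p-value = sum of Bin(12,0.5) probabilities at or below the observed probability = 0.145996.
Step 5: alpha = 0.05. fail to reject H0.

n_eff = 12, pos = 3, neg = 9, p = 0.145996, fail to reject H0.


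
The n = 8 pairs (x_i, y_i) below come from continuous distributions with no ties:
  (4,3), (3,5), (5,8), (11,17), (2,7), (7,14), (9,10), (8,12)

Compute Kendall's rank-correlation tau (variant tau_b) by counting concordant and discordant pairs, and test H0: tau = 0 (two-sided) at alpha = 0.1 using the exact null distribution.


Step 1: Enumerate the 28 unordered pairs (i,j) with i<j and classify each by sign(x_j-x_i) * sign(y_j-y_i).
  (1,2):dx=-1,dy=+2->D; (1,3):dx=+1,dy=+5->C; (1,4):dx=+7,dy=+14->C; (1,5):dx=-2,dy=+4->D
  (1,6):dx=+3,dy=+11->C; (1,7):dx=+5,dy=+7->C; (1,8):dx=+4,dy=+9->C; (2,3):dx=+2,dy=+3->C
  (2,4):dx=+8,dy=+12->C; (2,5):dx=-1,dy=+2->D; (2,6):dx=+4,dy=+9->C; (2,7):dx=+6,dy=+5->C
  (2,8):dx=+5,dy=+7->C; (3,4):dx=+6,dy=+9->C; (3,5):dx=-3,dy=-1->C; (3,6):dx=+2,dy=+6->C
  (3,7):dx=+4,dy=+2->C; (3,8):dx=+3,dy=+4->C; (4,5):dx=-9,dy=-10->C; (4,6):dx=-4,dy=-3->C
  (4,7):dx=-2,dy=-7->C; (4,8):dx=-3,dy=-5->C; (5,6):dx=+5,dy=+7->C; (5,7):dx=+7,dy=+3->C
  (5,8):dx=+6,dy=+5->C; (6,7):dx=+2,dy=-4->D; (6,8):dx=+1,dy=-2->D; (7,8):dx=-1,dy=+2->D
Step 2: C = 22, D = 6, total pairs = 28.
Step 3: tau = (C - D)/(n(n-1)/2) = (22 - 6)/28 = 0.571429.
Step 4: Exact two-sided p-value (enumerate n! = 40320 permutations of y under H0): p = 0.061012.
Step 5: alpha = 0.1. reject H0.

tau_b = 0.5714 (C=22, D=6), p = 0.061012, reject H0.


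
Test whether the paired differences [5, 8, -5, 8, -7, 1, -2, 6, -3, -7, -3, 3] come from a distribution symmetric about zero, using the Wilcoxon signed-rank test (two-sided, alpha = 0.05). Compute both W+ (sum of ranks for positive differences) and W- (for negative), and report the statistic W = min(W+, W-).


Step 1: Drop any zero differences (none here) and take |d_i|.
|d| = [5, 8, 5, 8, 7, 1, 2, 6, 3, 7, 3, 3]
Step 2: Midrank |d_i| (ties get averaged ranks).
ranks: |5|->6.5, |8|->11.5, |5|->6.5, |8|->11.5, |7|->9.5, |1|->1, |2|->2, |6|->8, |3|->4, |7|->9.5, |3|->4, |3|->4
Step 3: Attach original signs; sum ranks with positive sign and with negative sign.
W+ = 6.5 + 11.5 + 11.5 + 1 + 8 + 4 = 42.5
W- = 6.5 + 9.5 + 2 + 4 + 9.5 + 4 = 35.5
(Check: W+ + W- = 78 should equal n(n+1)/2 = 78.)
Step 4: Test statistic W = min(W+, W-) = 35.5.
Step 5: Ties in |d|, so use the tie-corrected normal approximation.
        E[W] = n(n+1)/4 = 12*13/4 = 39.
        Tie groups: |d|=3 (t=3), |d|=5 (t=2), |d|=7 (t=2), |d|=8 (t=2); sum(t^3 - t) = 42.
        Var[W] = n(n+1)(2n+1)/24 - sum(t^3-t)/48 = 3900/24 - 42/48 = 161.625.
        z = (W - E[W]) / sqrt(Var[W]) = (35.5 - 39) / 12.7132 = -0.2753.
        Two-sided p = 2*Phi(z) = 0.783082.
Step 6: alpha = 0.05. fail to reject H0.

W+ = 42.5, W- = 35.5, W = min = 35.5, p = 0.783082, fail to reject H0.
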